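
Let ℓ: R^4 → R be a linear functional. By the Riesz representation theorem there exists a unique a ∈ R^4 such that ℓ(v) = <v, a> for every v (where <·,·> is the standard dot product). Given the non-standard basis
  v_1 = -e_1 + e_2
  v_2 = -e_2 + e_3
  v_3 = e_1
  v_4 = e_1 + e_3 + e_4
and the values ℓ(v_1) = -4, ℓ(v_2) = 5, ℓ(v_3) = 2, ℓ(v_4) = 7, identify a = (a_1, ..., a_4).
a = (2, -2, 3, 2)

Write a = (a_1, ..., a_4) in the standard basis. For each basis vector v_i, ℓ(v_i) = <v_i, a> is a linear equation in the a_j's. Collect the n equations into a matrix system V a = ℓ, where row i of V is v_i (expressed in the standard basis). Since V is invertible (lower-triangular with 1s on the diagonal, up to permutation), solve by back-substitution:
  V =
[[-1, 1, 0, 0],
 [0, -1, 1, 0],
 [1, 0, 0, 0],
 [1, 0, 1, 1]]
  V a = (-4, 5, 2, 7)
Solving gives a = (2, -2, 3, 2).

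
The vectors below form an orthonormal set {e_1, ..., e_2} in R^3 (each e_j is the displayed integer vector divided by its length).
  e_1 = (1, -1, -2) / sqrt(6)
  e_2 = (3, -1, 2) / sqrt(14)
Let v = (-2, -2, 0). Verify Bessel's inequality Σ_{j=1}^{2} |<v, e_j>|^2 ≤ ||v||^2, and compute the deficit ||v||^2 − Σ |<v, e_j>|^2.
Σ |<v, e_j>|^2 = 8/7; ||v||^2 = 8; deficit = 48/7

Write each e_j = u_j / sqrt(<u_j, u_j>) where u_j is the displayed integer vector. Then <v, e_j> = <v, u_j> / sqrt(<u_j, u_j>), so |<v, e_j>|^2 = <v, u_j>^2 / <u_j, u_j>.
Coefficients: <v, e_1> = 0/sqrt(6), <v, e_2> = -4/sqrt(14).
Square and sum: Σ |<v, e_j>|^2 = 8/7.
Compute ||v||^2 = v·v = 8.
Deficit = 8 − 8/7 = 48/7 ≥ 0, confirming Bessel's inequality. (The deficit equals ||v − Σ <v,e_j> e_j||^2, the squared distance from v to span{e_j}.)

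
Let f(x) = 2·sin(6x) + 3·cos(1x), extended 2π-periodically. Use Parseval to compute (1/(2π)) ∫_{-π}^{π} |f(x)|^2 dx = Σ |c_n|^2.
Σ |c_n|^2 = 13/2

Expand |f|^2 and use orthogonality of {sin(nx), cos(mx)} on [-π, π]:
  ∫_{-π}^{π} sin(nx)^2 dx = π, ∫ cos(mx)^2 dx = π, and cross terms integrate to 0.
So ∫_{-π}^{π} f(x)^2 dx = 2^2 · π + 3^2 · π = (4 + 9)π.
Divide by 2π: (4 + 9)/2 = 13/2.
By Parseval, this equals Σ |c_n|^2.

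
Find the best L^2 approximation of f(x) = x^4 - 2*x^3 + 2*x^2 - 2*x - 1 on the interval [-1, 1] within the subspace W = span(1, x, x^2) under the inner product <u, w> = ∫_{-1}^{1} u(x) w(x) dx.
g(x) = 20*x^2/7 - 16*x/5 - 38/35

The best approximation g ∈ W is the orthogonal projection of f onto W. Writing g = a_0 + a_1 x + a_2 x^2, the coefficients solve the normal equations G · a = b where
  G_{ij} = <φ_i, φ_j> and b_i = <f, φ_i>, with φ_0 = 1, φ_1 = x, φ_2 = x^2.
G =
  [2, 0, 2/3]
  [0, 2/3, 0]
  [2/3, 0, 2/5],
b = (-4/15, -32/15, 44/105).
Solving gives a_0 = -38/35, a_1 = -16/5, a_2 = 20/7, so
  g(x) = 20*x^2/7 - 16*x/5 - 38/35.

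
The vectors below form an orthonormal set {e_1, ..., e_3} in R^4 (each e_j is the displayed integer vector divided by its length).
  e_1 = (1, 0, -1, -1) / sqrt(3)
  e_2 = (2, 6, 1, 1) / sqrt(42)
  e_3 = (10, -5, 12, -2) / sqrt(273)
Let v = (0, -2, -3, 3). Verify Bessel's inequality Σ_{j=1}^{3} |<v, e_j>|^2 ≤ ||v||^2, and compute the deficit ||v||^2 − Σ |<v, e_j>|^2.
Σ |<v, e_j>|^2 = 280/39; ||v||^2 = 22; deficit = 578/39

Write each e_j = u_j / sqrt(<u_j, u_j>) where u_j is the displayed integer vector. Then <v, e_j> = <v, u_j> / sqrt(<u_j, u_j>), so |<v, e_j>|^2 = <v, u_j>^2 / <u_j, u_j>.
Coefficients: <v, e_1> = 0/sqrt(3), <v, e_2> = -12/sqrt(42), <v, e_3> = -32/sqrt(273).
Square and sum: Σ |<v, e_j>|^2 = 280/39.
Compute ||v||^2 = v·v = 22.
Deficit = 22 − 280/39 = 578/39 ≥ 0, confirming Bessel's inequality. (The deficit equals ||v − Σ <v,e_j> e_j||^2, the squared distance from v to span{e_j}.)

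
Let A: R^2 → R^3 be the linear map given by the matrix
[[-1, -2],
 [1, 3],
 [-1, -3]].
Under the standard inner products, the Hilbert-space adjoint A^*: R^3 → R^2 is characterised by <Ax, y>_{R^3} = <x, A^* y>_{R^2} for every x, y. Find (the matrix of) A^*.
A^* = A^T =
[[-1, 1, -1],
 [-2, 3, -3]]

For real matrices with standard dot products, the defining identity <Ax, y> = <x, A^* y> gives (Ax)^T y = x^T (A^*) y, i.e. x^T A^T y = x^T (A^*) y. Since this holds for all x, y, we must have A^* = A^T. Therefore
A^* =
[[-1, 1, -1],
 [-2, 3, -3]].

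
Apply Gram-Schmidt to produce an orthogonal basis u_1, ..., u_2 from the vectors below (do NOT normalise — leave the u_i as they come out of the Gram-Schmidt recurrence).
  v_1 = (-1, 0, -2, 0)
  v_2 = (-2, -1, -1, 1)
Orthogonal basis:
  u_1 = (-1, 0, -2, 0)
  u_2 = (-6/5, -1, 3/5, 1)

Apply the Gram-Schmidt recurrence
  u_1 = v_1
  u_i = v_i − Σ_{j<i} ((v_i · u_j) / (u_j · u_j)) · u_j.

Step by step this gives:
  u_1 = (-1, 0, -2, 0)
  u_2 = (-6/5, -1, 3/5, 1)

Orthogonality check:
  u_2 · u_1 = 0 (should be 0)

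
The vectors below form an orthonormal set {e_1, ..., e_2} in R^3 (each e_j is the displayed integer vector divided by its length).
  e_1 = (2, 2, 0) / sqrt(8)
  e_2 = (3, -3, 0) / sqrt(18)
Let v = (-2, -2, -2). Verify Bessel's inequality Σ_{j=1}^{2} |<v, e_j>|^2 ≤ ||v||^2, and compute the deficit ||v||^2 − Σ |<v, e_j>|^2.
Σ |<v, e_j>|^2 = 8; ||v||^2 = 12; deficit = 4

Write each e_j = u_j / sqrt(<u_j, u_j>) where u_j is the displayed integer vector. Then <v, e_j> = <v, u_j> / sqrt(<u_j, u_j>), so |<v, e_j>|^2 = <v, u_j>^2 / <u_j, u_j>.
Coefficients: <v, e_1> = -8/sqrt(8), <v, e_2> = 0/sqrt(18).
Square and sum: Σ |<v, e_j>|^2 = 8.
Compute ||v||^2 = v·v = 12.
Deficit = 12 − 8 = 4 ≥ 0, confirming Bessel's inequality. (The deficit equals ||v − Σ <v,e_j> e_j||^2, the squared distance from v to span{e_j}.)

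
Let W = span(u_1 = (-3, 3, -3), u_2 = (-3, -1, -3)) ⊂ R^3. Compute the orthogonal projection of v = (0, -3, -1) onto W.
proj_W(v) = (-1/2, -3, -1/2)

Set up U = [u_1 | ... | u_2] ∈ R^(3×2). The projector onto W = col(U) is P = U (U^T U)^(-1) U^T.
Compute U^T U =
  [27, 15]
  [15, 19],
and U^T v = (-6, 6).
Solve U^T U · c = U^T v for the coefficients: c = (-17/24, 7/8). The projection is proj_W(v) = U c.
Check: (v - proj_W(v)) · u_1 = 0  (should be 0).
Check: (v - proj_W(v)) · u_2 = 0  (should be 0).
Result: proj_W(v) = (-1/2, -3, -1/2).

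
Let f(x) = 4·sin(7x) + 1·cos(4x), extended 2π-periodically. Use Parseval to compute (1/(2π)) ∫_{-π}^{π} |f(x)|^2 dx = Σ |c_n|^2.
Σ |c_n|^2 = 17/2

Expand |f|^2 and use orthogonality of {sin(nx), cos(mx)} on [-π, π]:
  ∫_{-π}^{π} sin(nx)^2 dx = π, ∫ cos(mx)^2 dx = π, and cross terms integrate to 0.
So ∫_{-π}^{π} f(x)^2 dx = 4^2 · π + 1^2 · π = (16 + 1)π.
Divide by 2π: (16 + 1)/2 = 17/2.
By Parseval, this equals Σ |c_n|^2.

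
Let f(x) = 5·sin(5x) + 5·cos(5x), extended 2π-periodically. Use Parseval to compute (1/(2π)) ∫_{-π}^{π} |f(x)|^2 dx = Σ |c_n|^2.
Σ |c_n|^2 = 25

Expand |f|^2 and use orthogonality of {sin(nx), cos(mx)} on [-π, π]:
  ∫_{-π}^{π} sin(nx)^2 dx = π, ∫ cos(mx)^2 dx = π, and cross terms integrate to 0.
So ∫_{-π}^{π} f(x)^2 dx = 5^2 · π + 5^2 · π = (25 + 25)π.
Divide by 2π: (25 + 25)/2 = 25.
By Parseval, this equals Σ |c_n|^2.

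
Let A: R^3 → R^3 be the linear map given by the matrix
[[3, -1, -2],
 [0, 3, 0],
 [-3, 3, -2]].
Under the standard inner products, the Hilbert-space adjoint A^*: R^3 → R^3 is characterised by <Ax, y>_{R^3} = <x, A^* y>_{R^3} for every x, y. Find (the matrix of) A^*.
A^* = A^T =
[[3, 0, -3],
 [-1, 3, 3],
 [-2, 0, -2]]

For real matrices with standard dot products, the defining identity <Ax, y> = <x, A^* y> gives (Ax)^T y = x^T (A^*) y, i.e. x^T A^T y = x^T (A^*) y. Since this holds for all x, y, we must have A^* = A^T. Therefore
A^* =
[[3, 0, -3],
 [-1, 3, 3],
 [-2, 0, -2]].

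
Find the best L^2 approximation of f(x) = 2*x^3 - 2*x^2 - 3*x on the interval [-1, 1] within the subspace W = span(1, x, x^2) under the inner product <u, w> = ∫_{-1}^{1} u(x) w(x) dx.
g(x) = -2*x^2 - 9*x/5

The best approximation g ∈ W is the orthogonal projection of f onto W. Writing g = a_0 + a_1 x + a_2 x^2, the coefficients solve the normal equations G · a = b where
  G_{ij} = <φ_i, φ_j> and b_i = <f, φ_i>, with φ_0 = 1, φ_1 = x, φ_2 = x^2.
G =
  [2, 0, 2/3]
  [0, 2/3, 0]
  [2/3, 0, 2/5],
b = (-4/3, -6/5, -4/5).
Solving gives a_0 = 0, a_1 = -9/5, a_2 = -2, so
  g(x) = -2*x^2 - 9*x/5.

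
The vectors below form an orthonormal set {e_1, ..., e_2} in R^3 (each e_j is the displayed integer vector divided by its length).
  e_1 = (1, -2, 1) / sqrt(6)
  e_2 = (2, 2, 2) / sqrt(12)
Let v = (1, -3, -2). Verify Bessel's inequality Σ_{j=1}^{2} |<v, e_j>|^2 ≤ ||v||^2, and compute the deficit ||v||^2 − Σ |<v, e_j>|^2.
Σ |<v, e_j>|^2 = 19/2; ||v||^2 = 14; deficit = 9/2

Write each e_j = u_j / sqrt(<u_j, u_j>) where u_j is the displayed integer vector. Then <v, e_j> = <v, u_j> / sqrt(<u_j, u_j>), so |<v, e_j>|^2 = <v, u_j>^2 / <u_j, u_j>.
Coefficients: <v, e_1> = 5/sqrt(6), <v, e_2> = -8/sqrt(12).
Square and sum: Σ |<v, e_j>|^2 = 19/2.
Compute ||v||^2 = v·v = 14.
Deficit = 14 − 19/2 = 9/2 ≥ 0, confirming Bessel's inequality. (The deficit equals ||v − Σ <v,e_j> e_j||^2, the squared distance from v to span{e_j}.)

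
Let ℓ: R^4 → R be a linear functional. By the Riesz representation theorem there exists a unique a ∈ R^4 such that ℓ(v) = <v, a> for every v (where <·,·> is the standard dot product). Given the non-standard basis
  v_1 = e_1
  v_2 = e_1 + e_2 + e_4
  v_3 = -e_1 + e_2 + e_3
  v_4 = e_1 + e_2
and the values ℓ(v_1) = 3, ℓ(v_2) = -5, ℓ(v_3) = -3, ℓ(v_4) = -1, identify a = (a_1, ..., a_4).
a = (3, -4, 4, -4)

Write a = (a_1, ..., a_4) in the standard basis. For each basis vector v_i, ℓ(v_i) = <v_i, a> is a linear equation in the a_j's. Collect the n equations into a matrix system V a = ℓ, where row i of V is v_i (expressed in the standard basis). Since V is invertible (lower-triangular with 1s on the diagonal, up to permutation), solve by back-substitution:
  V =
[[1, 0, 0, 0],
 [1, 1, 0, 1],
 [-1, 1, 1, 0],
 [1, 1, 0, 0]]
  V a = (3, -5, -3, -1)
Solving gives a = (3, -4, 4, -4).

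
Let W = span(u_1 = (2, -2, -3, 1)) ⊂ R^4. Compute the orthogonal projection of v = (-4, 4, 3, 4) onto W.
proj_W(v) = (-7/3, 7/3, 7/2, -7/6)

Set up U = [u_1 | ... | u_1] ∈ R^(4×1). The projector onto W = col(U) is P = U (U^T U)^(-1) U^T.
Compute U^T U =
  [18],
and U^T v = (-21).
Solve U^T U · c = U^T v for the coefficients: c = (-7/6). The projection is proj_W(v) = U c.
Check: (v - proj_W(v)) · u_1 = 0  (should be 0).
Result: proj_W(v) = (-7/3, 7/3, 7/2, -7/6).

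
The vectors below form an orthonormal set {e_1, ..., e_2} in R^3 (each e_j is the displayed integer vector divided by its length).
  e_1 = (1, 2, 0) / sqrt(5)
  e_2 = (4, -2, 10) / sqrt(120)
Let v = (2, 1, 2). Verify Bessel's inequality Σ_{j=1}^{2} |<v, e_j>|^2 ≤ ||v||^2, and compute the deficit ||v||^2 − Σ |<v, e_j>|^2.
Σ |<v, e_j>|^2 = 53/6; ||v||^2 = 9; deficit = 1/6

Write each e_j = u_j / sqrt(<u_j, u_j>) where u_j is the displayed integer vector. Then <v, e_j> = <v, u_j> / sqrt(<u_j, u_j>), so |<v, e_j>|^2 = <v, u_j>^2 / <u_j, u_j>.
Coefficients: <v, e_1> = 4/sqrt(5), <v, e_2> = 26/sqrt(120).
Square and sum: Σ |<v, e_j>|^2 = 53/6.
Compute ||v||^2 = v·v = 9.
Deficit = 9 − 53/6 = 1/6 ≥ 0, confirming Bessel's inequality. (The deficit equals ||v − Σ <v,e_j> e_j||^2, the squared distance from v to span{e_j}.)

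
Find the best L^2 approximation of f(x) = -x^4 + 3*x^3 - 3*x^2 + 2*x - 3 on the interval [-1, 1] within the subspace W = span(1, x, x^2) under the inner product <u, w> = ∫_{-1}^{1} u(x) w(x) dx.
g(x) = -27*x^2/7 + 19*x/5 - 102/35

The best approximation g ∈ W is the orthogonal projection of f onto W. Writing g = a_0 + a_1 x + a_2 x^2, the coefficients solve the normal equations G · a = b where
  G_{ij} = <φ_i, φ_j> and b_i = <f, φ_i>, with φ_0 = 1, φ_1 = x, φ_2 = x^2.
G =
  [2, 0, 2/3]
  [0, 2/3, 0]
  [2/3, 0, 2/5],
b = (-42/5, 38/15, -122/35).
Solving gives a_0 = -102/35, a_1 = 19/5, a_2 = -27/7, so
  g(x) = -27*x^2/7 + 19*x/5 - 102/35.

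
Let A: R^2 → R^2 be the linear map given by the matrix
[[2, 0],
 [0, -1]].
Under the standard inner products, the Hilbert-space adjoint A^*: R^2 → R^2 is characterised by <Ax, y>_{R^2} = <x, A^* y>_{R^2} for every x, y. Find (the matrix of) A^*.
A^* = A^T =
[[2, 0],
 [0, -1]]

For real matrices with standard dot products, the defining identity <Ax, y> = <x, A^* y> gives (Ax)^T y = x^T (A^*) y, i.e. x^T A^T y = x^T (A^*) y. Since this holds for all x, y, we must have A^* = A^T. Therefore
A^* =
[[2, 0],
 [0, -1]].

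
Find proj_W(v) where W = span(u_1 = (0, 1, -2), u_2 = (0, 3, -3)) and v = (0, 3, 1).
proj_W(v) = (0, 3, 1)

Set up U = [u_1 | ... | u_2] ∈ R^(3×2). The projector onto W = col(U) is P = U (U^T U)^(-1) U^T.
Compute U^T U =
  [5, 9]
  [9, 18],
and U^T v = (1, 6).
Solve U^T U · c = U^T v for the coefficients: c = (-4, 7/3). The projection is proj_W(v) = U c.
Check: (v - proj_W(v)) · u_1 = 0  (should be 0).
Check: (v - proj_W(v)) · u_2 = 0  (should be 0).
Result: proj_W(v) = (0, 3, 1).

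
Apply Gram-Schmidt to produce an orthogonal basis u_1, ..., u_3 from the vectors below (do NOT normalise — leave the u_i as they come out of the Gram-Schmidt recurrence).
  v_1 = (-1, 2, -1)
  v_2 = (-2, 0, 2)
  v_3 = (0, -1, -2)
Orthogonal basis:
  u_1 = (-1, 2, -1)
  u_2 = (-2, 0, 2)
  u_3 = (-1, -1, -1)

Apply the Gram-Schmidt recurrence
  u_1 = v_1
  u_i = v_i − Σ_{j<i} ((v_i · u_j) / (u_j · u_j)) · u_j.

Step by step this gives:
  u_1 = (-1, 2, -1)
  u_2 = (-2, 0, 2)
  u_3 = (-1, -1, -1)

Orthogonality check:
  u_2 · u_1 = 0 (should be 0)
  u_3 · u_1 = 0 (should be 0)
  u_3 · u_2 = 0 (should be 0)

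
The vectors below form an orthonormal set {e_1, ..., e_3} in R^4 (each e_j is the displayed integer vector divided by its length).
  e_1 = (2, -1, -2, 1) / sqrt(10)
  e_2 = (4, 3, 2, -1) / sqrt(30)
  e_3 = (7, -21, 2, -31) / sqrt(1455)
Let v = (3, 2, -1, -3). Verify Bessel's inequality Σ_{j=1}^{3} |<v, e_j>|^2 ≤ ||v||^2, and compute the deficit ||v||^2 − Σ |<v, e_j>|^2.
Σ |<v, e_j>|^2 = 7906/485; ||v||^2 = 23; deficit = 3249/485

Write each e_j = u_j / sqrt(<u_j, u_j>) where u_j is the displayed integer vector. Then <v, e_j> = <v, u_j> / sqrt(<u_j, u_j>), so |<v, e_j>|^2 = <v, u_j>^2 / <u_j, u_j>.
Coefficients: <v, e_1> = 3/sqrt(10), <v, e_2> = 19/sqrt(30), <v, e_3> = 70/sqrt(1455).
Square and sum: Σ |<v, e_j>|^2 = 7906/485.
Compute ||v||^2 = v·v = 23.
Deficit = 23 − 7906/485 = 3249/485 ≥ 0, confirming Bessel's inequality. (The deficit equals ||v − Σ <v,e_j> e_j||^2, the squared distance from v to span{e_j}.)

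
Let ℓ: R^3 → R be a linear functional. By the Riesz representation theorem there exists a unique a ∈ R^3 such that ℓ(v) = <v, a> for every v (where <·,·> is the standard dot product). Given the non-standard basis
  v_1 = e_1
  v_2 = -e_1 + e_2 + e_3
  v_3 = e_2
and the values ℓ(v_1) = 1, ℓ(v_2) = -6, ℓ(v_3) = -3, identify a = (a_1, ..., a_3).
a = (1, -3, -2)

Write a = (a_1, ..., a_3) in the standard basis. For each basis vector v_i, ℓ(v_i) = <v_i, a> is a linear equation in the a_j's. Collect the n equations into a matrix system V a = ℓ, where row i of V is v_i (expressed in the standard basis). Since V is invertible (lower-triangular with 1s on the diagonal, up to permutation), solve by back-substitution:
  V =
[[1, 0, 0],
 [-1, 1, 1],
 [0, 1, 0]]
  V a = (1, -6, -3)
Solving gives a = (1, -3, -2).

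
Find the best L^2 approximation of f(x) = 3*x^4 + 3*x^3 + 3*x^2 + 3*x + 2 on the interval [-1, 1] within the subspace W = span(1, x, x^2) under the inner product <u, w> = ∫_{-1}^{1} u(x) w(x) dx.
g(x) = 39*x^2/7 + 24*x/5 + 61/35

The best approximation g ∈ W is the orthogonal projection of f onto W. Writing g = a_0 + a_1 x + a_2 x^2, the coefficients solve the normal equations G · a = b where
  G_{ij} = <φ_i, φ_j> and b_i = <f, φ_i>, with φ_0 = 1, φ_1 = x, φ_2 = x^2.
G =
  [2, 0, 2/3]
  [0, 2/3, 0]
  [2/3, 0, 2/5],
b = (36/5, 16/5, 356/105).
Solving gives a_0 = 61/35, a_1 = 24/5, a_2 = 39/7, so
  g(x) = 39*x^2/7 + 24*x/5 + 61/35.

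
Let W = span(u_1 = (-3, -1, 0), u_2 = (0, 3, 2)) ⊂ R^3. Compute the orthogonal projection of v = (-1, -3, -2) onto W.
proj_W(v) = (-117/121, -375/121, -224/121)

Set up U = [u_1 | ... | u_2] ∈ R^(3×2). The projector onto W = col(U) is P = U (U^T U)^(-1) U^T.
Compute U^T U =
  [10, -3]
  [-3, 13],
and U^T v = (6, -13).
Solve U^T U · c = U^T v for the coefficients: c = (39/121, -112/121). The projection is proj_W(v) = U c.
Check: (v - proj_W(v)) · u_1 = 0  (should be 0).
Check: (v - proj_W(v)) · u_2 = 0  (should be 0).
Result: proj_W(v) = (-117/121, -375/121, -224/121).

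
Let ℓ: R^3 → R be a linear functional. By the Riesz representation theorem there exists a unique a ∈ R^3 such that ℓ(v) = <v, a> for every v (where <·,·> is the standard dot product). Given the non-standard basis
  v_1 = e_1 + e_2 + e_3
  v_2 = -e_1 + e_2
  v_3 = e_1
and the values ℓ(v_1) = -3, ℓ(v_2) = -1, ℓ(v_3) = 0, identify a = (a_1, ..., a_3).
a = (0, -1, -2)

Write a = (a_1, ..., a_3) in the standard basis. For each basis vector v_i, ℓ(v_i) = <v_i, a> is a linear equation in the a_j's. Collect the n equations into a matrix system V a = ℓ, where row i of V is v_i (expressed in the standard basis). Since V is invertible (lower-triangular with 1s on the diagonal, up to permutation), solve by back-substitution:
  V =
[[1, 1, 1],
 [-1, 1, 0],
 [1, 0, 0]]
  V a = (-3, -1, 0)
Solving gives a = (0, -1, -2).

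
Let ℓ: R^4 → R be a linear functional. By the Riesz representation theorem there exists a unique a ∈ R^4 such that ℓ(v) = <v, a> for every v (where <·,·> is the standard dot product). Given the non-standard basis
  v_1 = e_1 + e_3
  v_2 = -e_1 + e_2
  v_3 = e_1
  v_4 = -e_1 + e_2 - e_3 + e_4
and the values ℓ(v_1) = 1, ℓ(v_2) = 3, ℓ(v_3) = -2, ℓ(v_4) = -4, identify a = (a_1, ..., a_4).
a = (-2, 1, 3, -4)

Write a = (a_1, ..., a_4) in the standard basis. For each basis vector v_i, ℓ(v_i) = <v_i, a> is a linear equation in the a_j's. Collect the n equations into a matrix system V a = ℓ, where row i of V is v_i (expressed in the standard basis). Since V is invertible (lower-triangular with 1s on the diagonal, up to permutation), solve by back-substitution:
  V =
[[1, 0, 1, 0],
 [-1, 1, 0, 0],
 [1, 0, 0, 0],
 [-1, 1, -1, 1]]
  V a = (1, 3, -2, -4)
Solving gives a = (-2, 1, 3, -4).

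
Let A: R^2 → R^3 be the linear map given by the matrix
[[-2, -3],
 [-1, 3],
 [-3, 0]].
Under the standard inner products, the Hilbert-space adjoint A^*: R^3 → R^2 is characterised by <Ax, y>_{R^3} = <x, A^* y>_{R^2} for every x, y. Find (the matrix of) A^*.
A^* = A^T =
[[-2, -1, -3],
 [-3, 3, 0]]

For real matrices with standard dot products, the defining identity <Ax, y> = <x, A^* y> gives (Ax)^T y = x^T (A^*) y, i.e. x^T A^T y = x^T (A^*) y. Since this holds for all x, y, we must have A^* = A^T. Therefore
A^* =
[[-2, -1, -3],
 [-3, 3, 0]].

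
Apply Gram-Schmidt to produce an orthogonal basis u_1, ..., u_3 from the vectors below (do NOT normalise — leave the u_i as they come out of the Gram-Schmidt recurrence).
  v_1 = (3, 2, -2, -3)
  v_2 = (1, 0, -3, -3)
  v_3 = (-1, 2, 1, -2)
Orthogonal basis:
  u_1 = (3, 2, -2, -3)
  u_2 = (-14/13, -18/13, -21/13, -12/13)
  u_3 = (-309/170, 111/85, 87/85, -277/170)

Apply the Gram-Schmidt recurrence
  u_1 = v_1
  u_i = v_i − Σ_{j<i} ((v_i · u_j) / (u_j · u_j)) · u_j.

Step by step this gives:
  u_1 = (3, 2, -2, -3)
  u_2 = (-14/13, -18/13, -21/13, -12/13)
  u_3 = (-309/170, 111/85, 87/85, -277/170)

Orthogonality check:
  u_2 · u_1 = 0 (should be 0)
  u_3 · u_1 = 0 (should be 0)
  u_3 · u_2 = 0 (should be 0)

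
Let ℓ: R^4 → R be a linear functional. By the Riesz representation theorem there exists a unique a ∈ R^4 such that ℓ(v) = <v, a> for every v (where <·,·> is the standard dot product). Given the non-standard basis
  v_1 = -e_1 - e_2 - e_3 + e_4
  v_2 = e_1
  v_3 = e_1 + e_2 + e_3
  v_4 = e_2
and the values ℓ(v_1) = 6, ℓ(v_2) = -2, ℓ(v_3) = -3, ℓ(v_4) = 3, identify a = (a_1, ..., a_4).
a = (-2, 3, -4, 3)

Write a = (a_1, ..., a_4) in the standard basis. For each basis vector v_i, ℓ(v_i) = <v_i, a> is a linear equation in the a_j's. Collect the n equations into a matrix system V a = ℓ, where row i of V is v_i (expressed in the standard basis). Since V is invertible (lower-triangular with 1s on the diagonal, up to permutation), solve by back-substitution:
  V =
[[-1, -1, -1, 1],
 [1, 0, 0, 0],
 [1, 1, 1, 0],
 [0, 1, 0, 0]]
  V a = (6, -2, -3, 3)
Solving gives a = (-2, 3, -4, 3).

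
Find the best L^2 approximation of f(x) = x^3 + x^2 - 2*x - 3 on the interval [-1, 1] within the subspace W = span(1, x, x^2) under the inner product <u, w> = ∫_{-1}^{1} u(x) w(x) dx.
g(x) = x^2 - 7*x/5 - 3

The best approximation g ∈ W is the orthogonal projection of f onto W. Writing g = a_0 + a_1 x + a_2 x^2, the coefficients solve the normal equations G · a = b where
  G_{ij} = <φ_i, φ_j> and b_i = <f, φ_i>, with φ_0 = 1, φ_1 = x, φ_2 = x^2.
G =
  [2, 0, 2/3]
  [0, 2/3, 0]
  [2/3, 0, 2/5],
b = (-16/3, -14/15, -8/5).
Solving gives a_0 = -3, a_1 = -7/5, a_2 = 1, so
  g(x) = x^2 - 7*x/5 - 3.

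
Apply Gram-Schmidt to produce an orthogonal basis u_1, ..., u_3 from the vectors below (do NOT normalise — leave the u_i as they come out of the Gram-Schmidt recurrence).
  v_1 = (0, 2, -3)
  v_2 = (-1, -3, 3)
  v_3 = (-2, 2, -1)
Orthogonal basis:
  u_1 = (0, 2, -3)
  u_2 = (-1, -9/13, -6/13)
  u_3 = (-15/11, 15/11, 10/11)

Apply the Gram-Schmidt recurrence
  u_1 = v_1
  u_i = v_i − Σ_{j<i} ((v_i · u_j) / (u_j · u_j)) · u_j.

Step by step this gives:
  u_1 = (0, 2, -3)
  u_2 = (-1, -9/13, -6/13)
  u_3 = (-15/11, 15/11, 10/11)

Orthogonality check:
  u_2 · u_1 = 0 (should be 0)
  u_3 · u_1 = 0 (should be 0)
  u_3 · u_2 = 0 (should be 0)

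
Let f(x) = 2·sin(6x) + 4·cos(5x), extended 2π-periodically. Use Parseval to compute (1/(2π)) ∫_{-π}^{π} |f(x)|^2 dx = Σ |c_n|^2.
Σ |c_n|^2 = 10

Expand |f|^2 and use orthogonality of {sin(nx), cos(mx)} on [-π, π]:
  ∫_{-π}^{π} sin(nx)^2 dx = π, ∫ cos(mx)^2 dx = π, and cross terms integrate to 0.
So ∫_{-π}^{π} f(x)^2 dx = 2^2 · π + 4^2 · π = (4 + 16)π.
Divide by 2π: (4 + 16)/2 = 10.
By Parseval, this equals Σ |c_n|^2.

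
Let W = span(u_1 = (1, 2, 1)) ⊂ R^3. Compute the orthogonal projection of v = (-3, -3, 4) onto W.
proj_W(v) = (-5/6, -5/3, -5/6)

Set up U = [u_1 | ... | u_1] ∈ R^(3×1). The projector onto W = col(U) is P = U (U^T U)^(-1) U^T.
Compute U^T U =
  [6],
and U^T v = (-5).
Solve U^T U · c = U^T v for the coefficients: c = (-5/6). The projection is proj_W(v) = U c.
Check: (v - proj_W(v)) · u_1 = 0  (should be 0).
Result: proj_W(v) = (-5/6, -5/3, -5/6).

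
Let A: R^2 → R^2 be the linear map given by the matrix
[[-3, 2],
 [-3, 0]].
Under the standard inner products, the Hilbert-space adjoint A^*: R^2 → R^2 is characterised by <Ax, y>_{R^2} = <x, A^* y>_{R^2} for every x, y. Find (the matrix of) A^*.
A^* = A^T =
[[-3, -3],
 [2, 0]]

For real matrices with standard dot products, the defining identity <Ax, y> = <x, A^* y> gives (Ax)^T y = x^T (A^*) y, i.e. x^T A^T y = x^T (A^*) y. Since this holds for all x, y, we must have A^* = A^T. Therefore
A^* =
[[-3, -3],
 [2, 0]].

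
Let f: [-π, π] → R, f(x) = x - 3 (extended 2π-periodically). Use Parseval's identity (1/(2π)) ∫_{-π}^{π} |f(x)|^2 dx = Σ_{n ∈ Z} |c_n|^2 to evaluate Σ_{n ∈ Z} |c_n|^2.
Σ |c_n|^2 = π^2/3 + 9

Expand and integrate term by term over [-π, π]:
  ∫ (x)^2 dx = 1·(2π^3/3); ∫ 2·1·(-3)·x dx = 0 (odd integrand); ∫ (-3)^2 dx = 9·2π.
So (1/(2π)) ∫_{-π}^{π} (x - 3)^2 dx = 1π^2/3 + 9 = π^2/3 + 9.
Parseval ⇒ Σ |c_n|^2 = π^2/3 + 9.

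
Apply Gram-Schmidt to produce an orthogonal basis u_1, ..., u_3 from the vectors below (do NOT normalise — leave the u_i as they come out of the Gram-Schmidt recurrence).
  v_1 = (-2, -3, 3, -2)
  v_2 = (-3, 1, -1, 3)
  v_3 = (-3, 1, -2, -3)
Orthogonal basis:
  u_1 = (-2, -3, 3, -2)
  u_2 = (-45/13, 4/13, -4/13, 33/13)
  u_3 = (-252/121, 311/242, -553/242, -36/11)

Apply the Gram-Schmidt recurrence
  u_1 = v_1
  u_i = v_i − Σ_{j<i} ((v_i · u_j) / (u_j · u_j)) · u_j.

Step by step this gives:
  u_1 = (-2, -3, 3, -2)
  u_2 = (-45/13, 4/13, -4/13, 33/13)
  u_3 = (-252/121, 311/242, -553/242, -36/11)

Orthogonality check:
  u_2 · u_1 = 0 (should be 0)
  u_3 · u_1 = 0 (should be 0)
  u_3 · u_2 = 0 (should be 0)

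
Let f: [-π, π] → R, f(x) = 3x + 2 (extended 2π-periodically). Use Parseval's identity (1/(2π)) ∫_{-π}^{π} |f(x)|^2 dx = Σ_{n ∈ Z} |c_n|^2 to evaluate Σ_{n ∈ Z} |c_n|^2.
Σ |c_n|^2 = 3π^2 + 4

Expand and integrate term by term over [-π, π]:
  ∫ (3x)^2 dx = 9·(2π^3/3); ∫ 2·3·(2)·x dx = 0 (odd integrand); ∫ 2^2 dx = 4·2π.
So (1/(2π)) ∫_{-π}^{π} (3x + 2)^2 dx = 9π^2/3 + 4 = 3π^2 + 4.
Parseval ⇒ Σ |c_n|^2 = 3π^2 + 4.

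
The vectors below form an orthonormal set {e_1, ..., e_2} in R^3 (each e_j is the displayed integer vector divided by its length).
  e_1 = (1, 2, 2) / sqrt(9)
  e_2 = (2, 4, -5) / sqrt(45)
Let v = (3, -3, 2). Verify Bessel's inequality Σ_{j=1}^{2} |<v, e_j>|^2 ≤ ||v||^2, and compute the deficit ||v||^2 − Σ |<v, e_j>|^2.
Σ |<v, e_j>|^2 = 29/5; ||v||^2 = 22; deficit = 81/5

Write each e_j = u_j / sqrt(<u_j, u_j>) where u_j is the displayed integer vector. Then <v, e_j> = <v, u_j> / sqrt(<u_j, u_j>), so |<v, e_j>|^2 = <v, u_j>^2 / <u_j, u_j>.
Coefficients: <v, e_1> = 1/sqrt(9), <v, e_2> = -16/sqrt(45).
Square and sum: Σ |<v, e_j>|^2 = 29/5.
Compute ||v||^2 = v·v = 22.
Deficit = 22 − 29/5 = 81/5 ≥ 0, confirming Bessel's inequality. (The deficit equals ||v − Σ <v,e_j> e_j||^2, the squared distance from v to span{e_j}.)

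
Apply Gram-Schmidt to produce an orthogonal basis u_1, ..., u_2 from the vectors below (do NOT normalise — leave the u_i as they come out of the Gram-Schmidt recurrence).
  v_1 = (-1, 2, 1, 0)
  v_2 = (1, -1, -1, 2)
Orthogonal basis:
  u_1 = (-1, 2, 1, 0)
  u_2 = (1/3, 1/3, -1/3, 2)

Apply the Gram-Schmidt recurrence
  u_1 = v_1
  u_i = v_i − Σ_{j<i} ((v_i · u_j) / (u_j · u_j)) · u_j.

Step by step this gives:
  u_1 = (-1, 2, 1, 0)
  u_2 = (1/3, 1/3, -1/3, 2)

Orthogonality check:
  u_2 · u_1 = 0 (should be 0)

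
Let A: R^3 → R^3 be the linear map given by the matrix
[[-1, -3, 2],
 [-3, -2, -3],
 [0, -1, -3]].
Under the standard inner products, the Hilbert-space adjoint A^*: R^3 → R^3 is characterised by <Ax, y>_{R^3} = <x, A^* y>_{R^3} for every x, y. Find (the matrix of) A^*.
A^* = A^T =
[[-1, -3, 0],
 [-3, -2, -1],
 [2, -3, -3]]

For real matrices with standard dot products, the defining identity <Ax, y> = <x, A^* y> gives (Ax)^T y = x^T (A^*) y, i.e. x^T A^T y = x^T (A^*) y. Since this holds for all x, y, we must have A^* = A^T. Therefore
A^* =
[[-1, -3, 0],
 [-3, -2, -1],
 [2, -3, -3]].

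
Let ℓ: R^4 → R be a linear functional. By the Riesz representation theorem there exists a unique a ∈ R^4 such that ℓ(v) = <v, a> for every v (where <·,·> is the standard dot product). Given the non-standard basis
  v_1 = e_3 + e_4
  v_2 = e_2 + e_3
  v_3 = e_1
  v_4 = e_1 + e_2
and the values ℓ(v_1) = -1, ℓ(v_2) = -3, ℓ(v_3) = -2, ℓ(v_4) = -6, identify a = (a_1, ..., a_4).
a = (-2, -4, 1, -2)

Write a = (a_1, ..., a_4) in the standard basis. For each basis vector v_i, ℓ(v_i) = <v_i, a> is a linear equation in the a_j's. Collect the n equations into a matrix system V a = ℓ, where row i of V is v_i (expressed in the standard basis). Since V is invertible (lower-triangular with 1s on the diagonal, up to permutation), solve by back-substitution:
  V =
[[0, 0, 1, 1],
 [0, 1, 1, 0],
 [1, 0, 0, 0],
 [1, 1, 0, 0]]
  V a = (-1, -3, -2, -6)
Solving gives a = (-2, -4, 1, -2).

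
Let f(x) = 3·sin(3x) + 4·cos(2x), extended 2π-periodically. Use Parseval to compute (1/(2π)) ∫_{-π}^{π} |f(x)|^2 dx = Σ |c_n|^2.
Σ |c_n|^2 = 25/2

Expand |f|^2 and use orthogonality of {sin(nx), cos(mx)} on [-π, π]:
  ∫_{-π}^{π} sin(nx)^2 dx = π, ∫ cos(mx)^2 dx = π, and cross terms integrate to 0.
So ∫_{-π}^{π} f(x)^2 dx = 3^2 · π + 4^2 · π = (9 + 16)π.
Divide by 2π: (9 + 16)/2 = 25/2.
By Parseval, this equals Σ |c_n|^2.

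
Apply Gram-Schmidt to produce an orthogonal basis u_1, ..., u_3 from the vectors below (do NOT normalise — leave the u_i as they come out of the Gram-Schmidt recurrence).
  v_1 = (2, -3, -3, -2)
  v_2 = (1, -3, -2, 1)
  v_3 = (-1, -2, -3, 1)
Orthogonal basis:
  u_1 = (2, -3, -3, -2)
  u_2 = (-2/13, -33/26, -7/26, 28/13)
  u_3 = (-94/55, 2/5, -82/55, -4/55)

Apply the Gram-Schmidt recurrence
  u_1 = v_1
  u_i = v_i − Σ_{j<i} ((v_i · u_j) / (u_j · u_j)) · u_j.

Step by step this gives:
  u_1 = (2, -3, -3, -2)
  u_2 = (-2/13, -33/26, -7/26, 28/13)
  u_3 = (-94/55, 2/5, -82/55, -4/55)

Orthogonality check:
  u_2 · u_1 = 0 (should be 0)
  u_3 · u_1 = 0 (should be 0)
  u_3 · u_2 = 0 (should be 0)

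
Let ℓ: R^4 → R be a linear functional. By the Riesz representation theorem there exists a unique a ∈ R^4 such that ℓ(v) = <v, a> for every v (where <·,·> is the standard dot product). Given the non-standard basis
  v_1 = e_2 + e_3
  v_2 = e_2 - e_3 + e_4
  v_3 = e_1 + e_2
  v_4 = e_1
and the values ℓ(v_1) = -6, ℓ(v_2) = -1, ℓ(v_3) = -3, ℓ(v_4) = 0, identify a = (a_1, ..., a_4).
a = (0, -3, -3, -1)

Write a = (a_1, ..., a_4) in the standard basis. For each basis vector v_i, ℓ(v_i) = <v_i, a> is a linear equation in the a_j's. Collect the n equations into a matrix system V a = ℓ, where row i of V is v_i (expressed in the standard basis). Since V is invertible (lower-triangular with 1s on the diagonal, up to permutation), solve by back-substitution:
  V =
[[0, 1, 1, 0],
 [0, 1, -1, 1],
 [1, 1, 0, 0],
 [1, 0, 0, 0]]
  V a = (-6, -1, -3, 0)
Solving gives a = (0, -3, -3, -1).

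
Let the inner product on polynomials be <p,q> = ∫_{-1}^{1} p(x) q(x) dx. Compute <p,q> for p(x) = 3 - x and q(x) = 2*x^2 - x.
<p,q> = 14/3

Expand the product: p(x)·q(x) = -2*x^3 + 7*x^2 - 3*x.
∫_{-1}^{1} of each monomial x^k gives [2/(k+1) if k even, 0 if k odd]. Integrating term-by-term (or equivalently evaluating the antiderivative F(x) = -x^4/2 + 7*x^3/3 - 3*x^2/2 at the endpoints):
  F(1) − F(−1) = 1/3 − (-13/3) = 14/3.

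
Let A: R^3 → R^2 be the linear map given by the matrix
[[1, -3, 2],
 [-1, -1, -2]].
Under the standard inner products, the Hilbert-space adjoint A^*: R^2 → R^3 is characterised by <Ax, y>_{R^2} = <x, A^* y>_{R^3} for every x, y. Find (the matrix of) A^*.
A^* = A^T =
[[1, -1],
 [-3, -1],
 [2, -2]]

For real matrices with standard dot products, the defining identity <Ax, y> = <x, A^* y> gives (Ax)^T y = x^T (A^*) y, i.e. x^T A^T y = x^T (A^*) y. Since this holds for all x, y, we must have A^* = A^T. Therefore
A^* =
[[1, -1],
 [-3, -1],
 [2, -2]].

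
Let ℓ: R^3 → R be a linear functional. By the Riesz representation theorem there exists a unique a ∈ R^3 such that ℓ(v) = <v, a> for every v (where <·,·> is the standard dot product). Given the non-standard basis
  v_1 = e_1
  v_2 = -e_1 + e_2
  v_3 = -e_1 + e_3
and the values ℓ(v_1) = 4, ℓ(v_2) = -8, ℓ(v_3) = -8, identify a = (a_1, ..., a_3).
a = (4, -4, -4)

Write a = (a_1, ..., a_3) in the standard basis. For each basis vector v_i, ℓ(v_i) = <v_i, a> is a linear equation in the a_j's. Collect the n equations into a matrix system V a = ℓ, where row i of V is v_i (expressed in the standard basis). Since V is invertible (lower-triangular with 1s on the diagonal, up to permutation), solve by back-substitution:
  V =
[[1, 0, 0],
 [-1, 1, 0],
 [-1, 0, 1]]
  V a = (4, -8, -8)
Solving gives a = (4, -4, -4).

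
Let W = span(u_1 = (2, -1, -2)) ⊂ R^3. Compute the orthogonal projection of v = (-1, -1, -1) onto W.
proj_W(v) = (2/9, -1/9, -2/9)

Set up U = [u_1 | ... | u_1] ∈ R^(3×1). The projector onto W = col(U) is P = U (U^T U)^(-1) U^T.
Compute U^T U =
  [9],
and U^T v = (1).
Solve U^T U · c = U^T v for the coefficients: c = (1/9). The projection is proj_W(v) = U c.
Check: (v - proj_W(v)) · u_1 = 0  (should be 0).
Result: proj_W(v) = (2/9, -1/9, -2/9).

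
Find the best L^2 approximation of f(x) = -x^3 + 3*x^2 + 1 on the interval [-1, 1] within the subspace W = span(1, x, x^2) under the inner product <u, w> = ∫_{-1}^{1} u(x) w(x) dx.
g(x) = 3*x^2 - 3*x/5 + 1

The best approximation g ∈ W is the orthogonal projection of f onto W. Writing g = a_0 + a_1 x + a_2 x^2, the coefficients solve the normal equations G · a = b where
  G_{ij} = <φ_i, φ_j> and b_i = <f, φ_i>, with φ_0 = 1, φ_1 = x, φ_2 = x^2.
G =
  [2, 0, 2/3]
  [0, 2/3, 0]
  [2/3, 0, 2/5],
b = (4, -2/5, 28/15).
Solving gives a_0 = 1, a_1 = -3/5, a_2 = 3, so
  g(x) = 3*x^2 - 3*x/5 + 1.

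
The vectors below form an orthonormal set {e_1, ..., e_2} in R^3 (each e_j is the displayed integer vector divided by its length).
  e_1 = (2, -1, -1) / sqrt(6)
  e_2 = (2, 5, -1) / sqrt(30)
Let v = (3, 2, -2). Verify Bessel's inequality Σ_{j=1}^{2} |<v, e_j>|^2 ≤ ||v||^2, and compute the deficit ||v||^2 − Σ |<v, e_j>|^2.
Σ |<v, e_j>|^2 = 84/5; ||v||^2 = 17; deficit = 1/5

Write each e_j = u_j / sqrt(<u_j, u_j>) where u_j is the displayed integer vector. Then <v, e_j> = <v, u_j> / sqrt(<u_j, u_j>), so |<v, e_j>|^2 = <v, u_j>^2 / <u_j, u_j>.
Coefficients: <v, e_1> = 6/sqrt(6), <v, e_2> = 18/sqrt(30).
Square and sum: Σ |<v, e_j>|^2 = 84/5.
Compute ||v||^2 = v·v = 17.
Deficit = 17 − 84/5 = 1/5 ≥ 0, confirming Bessel's inequality. (The deficit equals ||v − Σ <v,e_j> e_j||^2, the squared distance from v to span{e_j}.)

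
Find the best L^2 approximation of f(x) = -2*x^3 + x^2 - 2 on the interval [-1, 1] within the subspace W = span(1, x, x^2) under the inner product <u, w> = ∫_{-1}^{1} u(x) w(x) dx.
g(x) = x^2 - 6*x/5 - 2

The best approximation g ∈ W is the orthogonal projection of f onto W. Writing g = a_0 + a_1 x + a_2 x^2, the coefficients solve the normal equations G · a = b where
  G_{ij} = <φ_i, φ_j> and b_i = <f, φ_i>, with φ_0 = 1, φ_1 = x, φ_2 = x^2.
G =
  [2, 0, 2/3]
  [0, 2/3, 0]
  [2/3, 0, 2/5],
b = (-10/3, -4/5, -14/15).
Solving gives a_0 = -2, a_1 = -6/5, a_2 = 1, so
  g(x) = x^2 - 6*x/5 - 2.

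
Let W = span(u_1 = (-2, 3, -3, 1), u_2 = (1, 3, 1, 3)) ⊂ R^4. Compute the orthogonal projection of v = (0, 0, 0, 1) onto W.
proj_W(v) = (64/411, 61/137, 65/411, 185/411)

Set up U = [u_1 | ... | u_2] ∈ R^(4×2). The projector onto W = col(U) is P = U (U^T U)^(-1) U^T.
Compute U^T U =
  [23, 7]
  [7, 20],
and U^T v = (1, 3).
Solve U^T U · c = U^T v for the coefficients: c = (-1/411, 62/411). The projection is proj_W(v) = U c.
Check: (v - proj_W(v)) · u_1 = 0  (should be 0).
Check: (v - proj_W(v)) · u_2 = 0  (should be 0).
Result: proj_W(v) = (64/411, 61/137, 65/411, 185/411).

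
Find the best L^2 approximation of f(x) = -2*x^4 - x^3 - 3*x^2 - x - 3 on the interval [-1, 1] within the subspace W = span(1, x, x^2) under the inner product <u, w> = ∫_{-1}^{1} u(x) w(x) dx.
g(x) = -33*x^2/7 - 8*x/5 - 99/35

The best approximation g ∈ W is the orthogonal projection of f onto W. Writing g = a_0 + a_1 x + a_2 x^2, the coefficients solve the normal equations G · a = b where
  G_{ij} = <φ_i, φ_j> and b_i = <f, φ_i>, with φ_0 = 1, φ_1 = x, φ_2 = x^2.
G =
  [2, 0, 2/3]
  [0, 2/3, 0]
  [2/3, 0, 2/5],
b = (-44/5, -16/15, -132/35).
Solving gives a_0 = -99/35, a_1 = -8/5, a_2 = -33/7, so
  g(x) = -33*x^2/7 - 8*x/5 - 99/35.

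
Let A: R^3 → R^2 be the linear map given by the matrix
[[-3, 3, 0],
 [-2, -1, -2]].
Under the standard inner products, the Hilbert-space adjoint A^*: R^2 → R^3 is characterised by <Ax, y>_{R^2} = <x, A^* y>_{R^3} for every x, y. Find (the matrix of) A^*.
A^* = A^T =
[[-3, -2],
 [3, -1],
 [0, -2]]

For real matrices with standard dot products, the defining identity <Ax, y> = <x, A^* y> gives (Ax)^T y = x^T (A^*) y, i.e. x^T A^T y = x^T (A^*) y. Since this holds for all x, y, we must have A^* = A^T. Therefore
A^* =
[[-3, -2],
 [3, -1],
 [0, -2]].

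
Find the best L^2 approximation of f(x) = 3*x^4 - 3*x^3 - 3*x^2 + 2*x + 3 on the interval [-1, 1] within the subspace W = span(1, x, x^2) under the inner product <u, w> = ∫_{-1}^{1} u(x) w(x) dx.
g(x) = -3*x^2/7 + x/5 + 96/35

The best approximation g ∈ W is the orthogonal projection of f onto W. Writing g = a_0 + a_1 x + a_2 x^2, the coefficients solve the normal equations G · a = b where
  G_{ij} = <φ_i, φ_j> and b_i = <f, φ_i>, with φ_0 = 1, φ_1 = x, φ_2 = x^2.
G =
  [2, 0, 2/3]
  [0, 2/3, 0]
  [2/3, 0, 2/5],
b = (26/5, 2/15, 58/35).
Solving gives a_0 = 96/35, a_1 = 1/5, a_2 = -3/7, so
  g(x) = -3*x^2/7 + x/5 + 96/35.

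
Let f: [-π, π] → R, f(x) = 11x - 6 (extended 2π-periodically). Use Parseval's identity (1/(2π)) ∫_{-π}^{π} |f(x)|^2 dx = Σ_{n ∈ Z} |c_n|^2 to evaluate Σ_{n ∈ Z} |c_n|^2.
Σ |c_n|^2 = 121π^2/3 + 36

Expand and integrate term by term over [-π, π]:
  ∫ (11x)^2 dx = 121·(2π^3/3); ∫ 2·11·(-6)·x dx = 0 (odd integrand); ∫ (-6)^2 dx = 36·2π.
So (1/(2π)) ∫_{-π}^{π} (11x - 6)^2 dx = 121π^2/3 + 36 = 121π^2/3 + 36.
Parseval ⇒ Σ |c_n|^2 = 121π^2/3 + 36.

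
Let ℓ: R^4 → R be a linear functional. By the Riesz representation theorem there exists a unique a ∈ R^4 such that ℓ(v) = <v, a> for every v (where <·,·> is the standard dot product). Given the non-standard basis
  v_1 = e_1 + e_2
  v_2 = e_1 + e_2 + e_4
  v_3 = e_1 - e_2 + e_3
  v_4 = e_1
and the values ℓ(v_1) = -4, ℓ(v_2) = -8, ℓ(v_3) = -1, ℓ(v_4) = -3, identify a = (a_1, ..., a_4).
a = (-3, -1, 1, -4)

Write a = (a_1, ..., a_4) in the standard basis. For each basis vector v_i, ℓ(v_i) = <v_i, a> is a linear equation in the a_j's. Collect the n equations into a matrix system V a = ℓ, where row i of V is v_i (expressed in the standard basis). Since V is invertible (lower-triangular with 1s on the diagonal, up to permutation), solve by back-substitution:
  V =
[[1, 1, 0, 0],
 [1, 1, 0, 1],
 [1, -1, 1, 0],
 [1, 0, 0, 0]]
  V a = (-4, -8, -1, -3)
Solving gives a = (-3, -1, 1, -4).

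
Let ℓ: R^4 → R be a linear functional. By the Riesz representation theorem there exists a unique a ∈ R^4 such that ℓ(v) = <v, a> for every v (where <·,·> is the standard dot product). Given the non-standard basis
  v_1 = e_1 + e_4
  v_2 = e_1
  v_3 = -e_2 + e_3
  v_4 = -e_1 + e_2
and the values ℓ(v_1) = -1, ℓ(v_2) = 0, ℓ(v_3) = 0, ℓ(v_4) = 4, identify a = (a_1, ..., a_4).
a = (0, 4, 4, -1)

Write a = (a_1, ..., a_4) in the standard basis. For each basis vector v_i, ℓ(v_i) = <v_i, a> is a linear equation in the a_j's. Collect the n equations into a matrix system V a = ℓ, where row i of V is v_i (expressed in the standard basis). Since V is invertible (lower-triangular with 1s on the diagonal, up to permutation), solve by back-substitution:
  V =
[[1, 0, 0, 1],
 [1, 0, 0, 0],
 [0, -1, 1, 0],
 [-1, 1, 0, 0]]
  V a = (-1, 0, 0, 4)
Solving gives a = (0, 4, 4, -1).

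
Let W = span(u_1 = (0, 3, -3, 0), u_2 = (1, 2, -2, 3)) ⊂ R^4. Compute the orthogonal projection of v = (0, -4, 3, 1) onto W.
proj_W(v) = (3/10, -7/2, 7/2, 9/10)

Set up U = [u_1 | ... | u_2] ∈ R^(4×2). The projector onto W = col(U) is P = U (U^T U)^(-1) U^T.
Compute U^T U =
  [18, 12]
  [12, 18],
and U^T v = (-21, -11).
Solve U^T U · c = U^T v for the coefficients: c = (-41/30, 3/10). The projection is proj_W(v) = U c.
Check: (v - proj_W(v)) · u_1 = 0  (should be 0).
Check: (v - proj_W(v)) · u_2 = 0  (should be 0).
Result: proj_W(v) = (3/10, -7/2, 7/2, 9/10).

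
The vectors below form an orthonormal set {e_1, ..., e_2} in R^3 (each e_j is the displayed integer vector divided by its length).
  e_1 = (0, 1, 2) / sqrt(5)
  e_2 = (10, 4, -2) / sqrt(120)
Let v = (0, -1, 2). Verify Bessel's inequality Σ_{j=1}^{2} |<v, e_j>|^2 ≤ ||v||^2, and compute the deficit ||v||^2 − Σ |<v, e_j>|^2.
Σ |<v, e_j>|^2 = 7/3; ||v||^2 = 5; deficit = 8/3

Write each e_j = u_j / sqrt(<u_j, u_j>) where u_j is the displayed integer vector. Then <v, e_j> = <v, u_j> / sqrt(<u_j, u_j>), so |<v, e_j>|^2 = <v, u_j>^2 / <u_j, u_j>.
Coefficients: <v, e_1> = 3/sqrt(5), <v, e_2> = -8/sqrt(120).
Square and sum: Σ |<v, e_j>|^2 = 7/3.
Compute ||v||^2 = v·v = 5.
Deficit = 5 − 7/3 = 8/3 ≥ 0, confirming Bessel's inequality. (The deficit equals ||v − Σ <v,e_j> e_j||^2, the squared distance from v to span{e_j}.)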